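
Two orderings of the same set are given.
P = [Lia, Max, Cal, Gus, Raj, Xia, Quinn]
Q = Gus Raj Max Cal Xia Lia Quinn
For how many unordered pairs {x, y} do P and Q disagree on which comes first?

There are 9 disagreeing pairs.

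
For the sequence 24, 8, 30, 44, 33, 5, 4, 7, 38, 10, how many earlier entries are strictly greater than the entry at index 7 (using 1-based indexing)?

6

The element at index 7 is 4.
Elements before it: 24, 8, 30, 44, 33, 5
Those larger than 4: 24, 8, 30, 44, 33, 5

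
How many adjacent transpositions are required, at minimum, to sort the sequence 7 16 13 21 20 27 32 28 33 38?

Minimum adjacent swaps = number of inversions (each swap of adjacent out-of-order elements removes one inversion and no swap can remove more).
Count inversions — for each element, later elements that are smaller:
7: none → 0
16: 13 → 1
13: none → 0
21: 20 → 1
20: none → 0
27: none → 0
32: 28 → 1
28: none → 0
33: none → 0
38: none → 0
Total inversions: 0 + 1 + 0 + 1 + 0 + 0 + 1 + 0 + 0 + 0 = 3

3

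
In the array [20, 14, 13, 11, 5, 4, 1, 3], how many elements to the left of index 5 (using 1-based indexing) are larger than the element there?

4

The element at index 5 is 5.
Elements before it: 20, 14, 13, 11
Those larger than 5: 20, 14, 13, 11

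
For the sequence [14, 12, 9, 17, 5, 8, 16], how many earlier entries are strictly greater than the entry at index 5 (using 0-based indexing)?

The element at index 5 is 8.
Elements before it: 14, 12, 9, 17, 5
Those larger than 8: 14, 12, 9, 17

4 such elements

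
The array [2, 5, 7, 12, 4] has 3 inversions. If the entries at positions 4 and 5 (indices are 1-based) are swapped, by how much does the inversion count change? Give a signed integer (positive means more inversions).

Positions 4 and 5 hold 12 and 4; after swapping, the array is [2, 5, 7, 4, 12].
For each element, count later entries that are smaller:
2: 0
5: 1
7: 1
4: 0
12: 0
Sum: 0 + 1 + 1 + 0 + 0 = 2
Change: 2 − 3 = -1

-1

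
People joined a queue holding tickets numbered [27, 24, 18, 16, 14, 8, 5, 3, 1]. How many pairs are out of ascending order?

36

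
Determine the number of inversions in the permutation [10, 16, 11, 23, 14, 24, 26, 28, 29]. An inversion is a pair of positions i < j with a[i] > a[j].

Element-by-element contributions:
10: 0
16: 2
11: 0
23: 1
14: 0
24: 0
26: 0
28: 0
29: 0
Sum: 0 + 2 + 0 + 1 + 0 + 0 + 0 + 0 + 0 = 3

3 inversions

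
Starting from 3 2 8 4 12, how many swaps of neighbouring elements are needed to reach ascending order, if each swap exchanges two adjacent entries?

2

Minimum adjacent swaps = number of inversions (each swap of adjacent out-of-order elements removes one inversion and no swap can remove more).
Count inversions — for each element, later elements that are smaller:
3: 2 → 1
2: none → 0
8: 4 → 1
4: none → 0
12: none → 0
Total inversions: 1 + 0 + 1 + 0 + 0 = 2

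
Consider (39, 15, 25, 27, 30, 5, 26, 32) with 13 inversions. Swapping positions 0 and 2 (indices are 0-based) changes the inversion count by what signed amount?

Positions 0 and 2 hold 39 and 25; after swapping, the array is [25, 15, 39, 27, 30, 5, 26, 32].
Element-by-element contributions:
25 → 15, 5 → 2
15 → 5 → 1
39 → 27, 30, 5, 26, 32 → 5
27 → 5, 26 → 2
30 → 5, 26 → 2
5 → none → 0
26 → none → 0
32 → none → 0
Sum: 2 + 1 + 5 + 2 + 2 + 0 + 0 + 0 = 12
Change: 12 − 13 = -1

-1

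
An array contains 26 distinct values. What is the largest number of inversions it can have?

There are 325 inversions.

The maximum occurs when the array is in strictly decreasing order: every one of the C(26, 2) pairs is inverted.
C(26, 2) = 26·25/2 = 325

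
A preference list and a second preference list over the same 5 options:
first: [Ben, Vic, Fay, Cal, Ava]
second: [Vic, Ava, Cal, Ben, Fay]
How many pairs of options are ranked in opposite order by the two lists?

Assign each item its position (1..5) in the first ordering, then rewrite the second ordering as that position sequence:
positions: Ben→1, Vic→2, Fay→3, Cal→4, Ava→5
second ordering as positions: [2, 5, 4, 1, 3]
Discordant pairs = inversions in this position sequence.
2: 1 → 1
5: 4, 1, 3 → 3
4: 1, 3 → 2
1: 0
3: 0
Total: 1 + 3 + 2 + 0 + 0 = 6

6 pairs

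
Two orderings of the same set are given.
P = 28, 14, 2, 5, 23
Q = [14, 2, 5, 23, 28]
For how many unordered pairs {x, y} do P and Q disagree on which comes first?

4 disagreeing pairs

Assign each item its position (1..5) in the first ordering, then rewrite the second ordering as that position sequence:
positions: 28→1, 14→2, 2→3, 5→4, 23→5
second ordering as positions: [2, 3, 4, 5, 1]
Discordant pairs = inversions in this position sequence.
2: 1 → 1
3: 1 → 1
4: 1 → 1
5: 1 → 1
1: 0
Total: 1 + 1 + 1 + 1 + 0 = 4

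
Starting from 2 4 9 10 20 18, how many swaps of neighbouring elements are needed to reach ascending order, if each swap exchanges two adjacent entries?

The minimum number of adjacent swaps to sort an array equals its inversion count, since every such swap removes exactly one inversion.
Count inversions — for each element, later elements that are smaller:
2: none → 0
4: none → 0
9: none → 0
10: none → 0
20: 18 → 1
18: none → 0
Total inversions: 0 + 0 + 0 + 0 + 1 + 0 = 1

Adjacent swaps: 1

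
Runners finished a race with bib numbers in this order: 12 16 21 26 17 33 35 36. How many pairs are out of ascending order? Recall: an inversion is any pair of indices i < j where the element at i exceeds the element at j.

2

Count, for each position, how many later elements it exceeds:
12 → none → 0
16 → none → 0
21 → 17 → 1
26 → 17 → 1
17 → none → 0
33 → none → 0
35 → none → 0
36 → none → 0
Sum: 0 + 0 + 1 + 1 + 0 + 0 + 0 + 0 = 2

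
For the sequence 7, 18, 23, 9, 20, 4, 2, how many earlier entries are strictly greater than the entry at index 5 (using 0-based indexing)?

5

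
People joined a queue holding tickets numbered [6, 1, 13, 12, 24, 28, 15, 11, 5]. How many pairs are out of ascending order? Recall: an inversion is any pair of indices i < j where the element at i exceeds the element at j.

16

Element-by-element contributions:
6: 2
1: 0
13: 3
12: 2
24: 3
28: 3
15: 2
11: 1
5: 0
Sum: 2 + 0 + 3 + 2 + 3 + 3 + 2 + 1 + 0 = 16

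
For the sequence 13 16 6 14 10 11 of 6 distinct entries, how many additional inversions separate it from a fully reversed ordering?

Maximum inversions for 6 distinct elements is C(6, 2) = 6·5/2 = 15.
Current inversions — for each element, count later smaller elements:
13: 3
16: 4
6: 0
14: 2
10: 0
11: 0
Current total: 3 + 4 + 0 + 2 + 0 + 0 = 9
Shortfall: 15 − 9 = 6

6 inversions short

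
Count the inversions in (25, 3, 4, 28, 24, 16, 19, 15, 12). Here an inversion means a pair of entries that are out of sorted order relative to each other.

21 inversions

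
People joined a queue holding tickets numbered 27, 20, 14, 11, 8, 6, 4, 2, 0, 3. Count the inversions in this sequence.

There are 43 out-of-order pairs.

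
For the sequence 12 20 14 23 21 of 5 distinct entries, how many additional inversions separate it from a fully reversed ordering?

8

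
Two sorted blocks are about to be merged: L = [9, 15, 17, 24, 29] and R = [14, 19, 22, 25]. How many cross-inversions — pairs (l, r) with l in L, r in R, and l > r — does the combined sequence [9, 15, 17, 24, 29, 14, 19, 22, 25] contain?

9 split inversions

For each element r of the right run, count left-run elements greater than r:
r = 14: 15, 17, 24, 29 → 4
r = 19: 24, 29 → 2
r = 22: 24, 29 → 2
r = 25: 29 → 1
Cross-inversions: 4 + 2 + 2 + 1 = 9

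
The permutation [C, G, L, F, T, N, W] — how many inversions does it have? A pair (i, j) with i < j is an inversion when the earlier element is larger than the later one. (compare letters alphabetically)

3

Inversion pairs (indices are 0-based):
(1,3): G > F
(2,3): L > F
(4,5): T > N
That's 3 pairs.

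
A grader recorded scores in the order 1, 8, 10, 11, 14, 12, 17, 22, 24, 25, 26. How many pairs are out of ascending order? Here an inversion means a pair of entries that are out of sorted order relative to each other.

Count, for each position, how many later elements it exceeds:
1 → none → 0
8 → none → 0
10 → none → 0
11 → none → 0
14 → 12 → 1
12 → none → 0
17 → none → 0
22 → none → 0
24 → none → 0
25 → none → 0
26 → none → 0
Sum: 0 + 0 + 0 + 0 + 1 + 0 + 0 + 0 + 0 + 0 + 0 = 1

Out-of-order pairs: 1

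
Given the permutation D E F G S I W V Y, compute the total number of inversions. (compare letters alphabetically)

2 out-of-order pairs

For each element, count later entries that are smaller:
D → none → 0
E → none → 0
F → none → 0
G → none → 0
S → I → 1
I → none → 0
W → V → 1
V → none → 0
Y → none → 0
Sum: 0 + 0 + 0 + 0 + 1 + 0 + 1 + 0 + 0 = 2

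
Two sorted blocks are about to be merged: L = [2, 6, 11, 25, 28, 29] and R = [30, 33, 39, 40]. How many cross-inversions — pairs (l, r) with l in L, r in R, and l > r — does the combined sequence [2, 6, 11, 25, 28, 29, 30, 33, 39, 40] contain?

0 cross-inversions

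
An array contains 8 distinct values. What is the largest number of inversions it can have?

There are 28 inversions.

The maximum occurs when the array is in strictly decreasing order: every one of the C(8, 2) pairs is inverted.
C(8, 2) = 8·7/2 = 28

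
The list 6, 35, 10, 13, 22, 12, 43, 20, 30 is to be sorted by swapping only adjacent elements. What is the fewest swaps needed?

Each adjacent swap fixes exactly one inversion, so the minimum swap count equals the number of inversions.
Count inversions — for each element, later elements that are smaller:
6: none → 0
35: 10, 13, 22, 12, 20, 30 → 6
10: none → 0
13: 12 → 1
22: 12, 20 → 2
12: none → 0
43: 20, 30 → 2
20: none → 0
30: none → 0
Total inversions: 0 + 6 + 0 + 1 + 2 + 0 + 2 + 0 + 0 = 11

11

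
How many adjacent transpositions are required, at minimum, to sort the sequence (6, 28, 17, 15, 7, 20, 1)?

The minimum number of adjacent swaps to sort an array equals its inversion count, since every such swap removes exactly one inversion.
Count inversions — for each element, later elements that are smaller:
6: 1 → 1
28: 17, 15, 7, 20, 1 → 5
17: 15, 7, 1 → 3
15: 7, 1 → 2
7: 1 → 1
20: 1 → 1
1: none → 0
Total inversions: 1 + 5 + 3 + 2 + 1 + 1 + 0 = 13

13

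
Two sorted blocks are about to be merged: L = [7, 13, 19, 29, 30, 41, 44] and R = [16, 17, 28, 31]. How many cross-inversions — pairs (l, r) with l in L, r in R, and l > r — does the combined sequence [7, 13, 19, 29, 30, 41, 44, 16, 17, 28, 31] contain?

For each element r of the right run, count left-run elements greater than r:
r = 16: 19, 29, 30, 41, 44 → 5
r = 17: 19, 29, 30, 41, 44 → 5
r = 28: 29, 30, 41, 44 → 4
r = 31: 41, 44 → 2
Cross-inversions: 5 + 5 + 4 + 2 = 16

16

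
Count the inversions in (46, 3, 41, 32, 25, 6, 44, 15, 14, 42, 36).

29

For each element, count later entries that are smaller:
46 → 3, 41, 32, 25, 6, 44, 15, 14, 42, 36 → 10
3 → none → 0
41 → 32, 25, 6, 15, 14, 36 → 6
32 → 25, 6, 15, 14 → 4
25 → 6, 15, 14 → 3
6 → none → 0
44 → 15, 14, 42, 36 → 4
15 → 14 → 1
14 → none → 0
42 → 36 → 1
36 → none → 0
Sum: 10 + 0 + 6 + 4 + 3 + 0 + 4 + 1 + 0 + 1 + 0 = 29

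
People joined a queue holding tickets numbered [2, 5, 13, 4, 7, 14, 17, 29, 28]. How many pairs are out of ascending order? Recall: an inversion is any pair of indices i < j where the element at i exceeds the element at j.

Element-by-element contributions:
2 → none → 0
5 → 4 → 1
13 → 4, 7 → 2
4 → none → 0
7 → none → 0
14 → none → 0
17 → none → 0
29 → 28 → 1
28 → none → 0
Sum: 0 + 1 + 2 + 0 + 0 + 0 + 0 + 1 + 0 = 4

4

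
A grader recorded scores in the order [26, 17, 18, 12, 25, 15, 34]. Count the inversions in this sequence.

10

Sweep left to right; for each value list the smaller values that follow it:
26: 5
17: 2
18: 2
12: 0
25: 1
15: 0
34: 0
Sum: 5 + 2 + 2 + 0 + 1 + 0 + 0 = 10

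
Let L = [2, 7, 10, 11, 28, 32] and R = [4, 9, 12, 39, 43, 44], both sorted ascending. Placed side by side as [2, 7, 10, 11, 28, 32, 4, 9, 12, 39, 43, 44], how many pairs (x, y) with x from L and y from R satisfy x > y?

11 split inversions

Count, for every r in R, how many entries of L exceed r:
r = 4: 7, 10, 11, 28, 32 → 5
r = 9: 10, 11, 28, 32 → 4
r = 12: 28, 32 → 2
r = 39: none → 0
r = 43: none → 0
r = 44: none → 0
Cross-inversions: 5 + 4 + 2 + 0 + 0 + 0 = 11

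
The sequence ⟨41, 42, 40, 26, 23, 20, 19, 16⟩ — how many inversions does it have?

Sweep left to right; for each value list the smaller values that follow it:
41 → 40, 26, 23, 20, 19, 16 → 6
42 → 40, 26, 23, 20, 19, 16 → 6
40 → 26, 23, 20, 19, 16 → 5
26 → 23, 20, 19, 16 → 4
23 → 20, 19, 16 → 3
20 → 19, 16 → 2
19 → 16 → 1
16 → none → 0
Sum: 6 + 6 + 5 + 4 + 3 + 2 + 1 + 0 = 27

27 out-of-order pairs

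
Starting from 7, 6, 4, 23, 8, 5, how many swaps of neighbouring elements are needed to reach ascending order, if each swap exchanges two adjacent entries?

8 adjacent swaps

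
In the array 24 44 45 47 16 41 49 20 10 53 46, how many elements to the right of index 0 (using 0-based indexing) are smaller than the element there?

3

The element at index 0 is 24.
Elements after it: 44, 45, 47, 16, 41, 49, 20, 10, 53, 46
Those smaller than 24: 16, 20, 10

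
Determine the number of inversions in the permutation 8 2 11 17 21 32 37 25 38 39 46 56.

There are 3 inversions.

Count, for each position, how many later elements it exceeds:
8: 1
2: 0
11: 0
17: 0
21: 0
32: 1
37: 1
25: 0
38: 0
39: 0
46: 0
56: 0
Sum: 1 + 0 + 0 + 0 + 0 + 1 + 1 + 0 + 0 + 0 + 0 + 0 = 3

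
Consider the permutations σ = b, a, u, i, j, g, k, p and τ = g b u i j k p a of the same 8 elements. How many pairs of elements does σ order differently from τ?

Discordant pairs: 10

Assign each item its position (1..8) in the first ordering, then rewrite the second ordering as that position sequence:
positions: b→1, a→2, u→3, i→4, j→5, g→6, k→7, p→8
second ordering as positions: [6, 1, 3, 4, 5, 7, 8, 2]
Discordant pairs = inversions in this position sequence.
6: 1, 3, 4, 5, 2 → 5
1: 0
3: 2 → 1
4: 2 → 1
5: 2 → 1
7: 2 → 1
8: 2 → 1
2: 0
Total: 5 + 0 + 1 + 1 + 1 + 1 + 1 + 0 = 10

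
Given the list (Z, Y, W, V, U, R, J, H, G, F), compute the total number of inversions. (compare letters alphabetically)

Count, for each position, how many later elements it exceeds:
Z → Y, W, V, U, R, J, H, G, F → 9
Y → W, V, U, R, J, H, G, F → 8
W → V, U, R, J, H, G, F → 7
V → U, R, J, H, G, F → 6
U → R, J, H, G, F → 5
R → J, H, G, F → 4
J → H, G, F → 3
H → G, F → 2
G → F → 1
F → none → 0
Sum: 9 + 8 + 7 + 6 + 5 + 4 + 3 + 2 + 1 + 0 = 45

45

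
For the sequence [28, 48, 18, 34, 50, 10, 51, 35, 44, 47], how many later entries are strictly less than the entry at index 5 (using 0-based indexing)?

The element at index 5 is 10.
Elements after it: 51, 35, 44, 47
None of them are smaller than 10.

0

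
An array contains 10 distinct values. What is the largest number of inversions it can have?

45 inversions

A reversed (strictly descending) arrangement makes every pair an inversion, giving C(10, 2) inversions.
C(10, 2) = 10·9/2 = 45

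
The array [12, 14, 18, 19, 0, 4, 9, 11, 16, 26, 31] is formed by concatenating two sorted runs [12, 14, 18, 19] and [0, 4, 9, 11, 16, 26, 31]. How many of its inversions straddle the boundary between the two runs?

18

Count, for every r in R, how many entries of L exceed r:
r = 0: 12, 14, 18, 19 → 4
r = 4: 12, 14, 18, 19 → 4
r = 9: 12, 14, 18, 19 → 4
r = 11: 12, 14, 18, 19 → 4
r = 16: 18, 19 → 2
r = 26: none → 0
r = 31: none → 0
Cross-inversions: 4 + 4 + 4 + 4 + 2 + 0 + 0 = 18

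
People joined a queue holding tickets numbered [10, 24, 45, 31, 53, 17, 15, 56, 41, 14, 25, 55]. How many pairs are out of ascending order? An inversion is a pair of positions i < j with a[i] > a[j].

Inversions: 27

For each element, count later entries that are smaller:
10: 0
24: 3
45: 6
31: 4
53: 5
17: 2
15: 1
56: 4
41: 2
14: 0
25: 0
55: 0
Sum: 0 + 3 + 6 + 4 + 5 + 2 + 1 + 4 + 2 + 0 + 0 + 0 = 27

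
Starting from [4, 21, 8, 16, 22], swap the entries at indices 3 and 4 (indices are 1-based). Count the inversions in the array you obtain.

3 inversions

Positions 3 and 4 hold 8 and 16; after swapping, the array is [4, 21, 16, 8, 22].
Sweep left to right; for each value list the smaller values that follow it:
4 → none → 0
21 → 16, 8 → 2
16 → 8 → 1
8 → none → 0
22 → none → 0
Sum: 0 + 2 + 1 + 0 + 0 = 3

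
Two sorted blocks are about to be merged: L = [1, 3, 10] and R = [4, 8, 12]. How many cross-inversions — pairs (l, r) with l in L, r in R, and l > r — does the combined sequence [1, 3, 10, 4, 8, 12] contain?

2 cross-inversions

Count, for every r in R, how many entries of L exceed r:
r = 4: 10 → 1
r = 8: 10 → 1
r = 12: none → 0
Cross-inversions: 1 + 1 + 0 = 2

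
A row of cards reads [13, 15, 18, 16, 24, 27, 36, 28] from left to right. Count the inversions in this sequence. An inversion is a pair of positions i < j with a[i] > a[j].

There are 2 inversions.

For each element, count later entries that are smaller:
13: 0
15: 0
18: 1
16: 0
24: 0
27: 0
36: 1
28: 0
Sum: 0 + 0 + 1 + 0 + 0 + 0 + 1 + 0 = 2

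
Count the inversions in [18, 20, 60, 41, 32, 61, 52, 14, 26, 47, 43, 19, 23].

Element-by-element contributions:
18 → 14 → 1
20 → 14, 19 → 2
60 → 41, 32, 52, 14, 26, 47, 43, 19, 23 → 9
41 → 32, 14, 26, 19, 23 → 5
32 → 14, 26, 19, 23 → 4
61 → 52, 14, 26, 47, 43, 19, 23 → 7
52 → 14, 26, 47, 43, 19, 23 → 6
14 → none → 0
26 → 19, 23 → 2
47 → 43, 19, 23 → 3
43 → 19, 23 → 2
19 → none → 0
23 → none → 0
Sum: 1 + 2 + 9 + 5 + 4 + 7 + 6 + 0 + 2 + 3 + 2 + 0 + 0 = 41

41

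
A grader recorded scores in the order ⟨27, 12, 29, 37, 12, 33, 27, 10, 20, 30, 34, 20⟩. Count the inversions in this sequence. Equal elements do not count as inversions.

There are 30 inversions.

For each element, count later entries that are smaller:
27 → 12, 12, 10, 20, 20 → 5
12 → 10 → 1
29 → 12, 27, 10, 20, 20 → 5
37 → 12, 33, 27, 10, 20, 30, 34, 20 → 8
12 → 10 → 1
33 → 27, 10, 20, 30, 20 → 5
27 → 10, 20, 20 → 3
10 → none → 0
20 → none → 0
30 → 20 → 1
34 → 20 → 1
20 → none → 0
Sum: 5 + 1 + 5 + 8 + 1 + 5 + 3 + 0 + 0 + 1 + 1 + 0 = 30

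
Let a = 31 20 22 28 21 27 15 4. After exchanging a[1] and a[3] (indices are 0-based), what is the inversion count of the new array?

Positions 1 and 3 hold 20 and 28; after swapping, the array is [31, 28, 22, 20, 21, 27, 15, 4].
Element-by-element contributions:
31: 7
28: 6
22: 4
20: 2
21: 2
27: 2
15: 1
4: 0
Sum: 7 + 6 + 4 + 2 + 2 + 2 + 1 + 0 = 24

24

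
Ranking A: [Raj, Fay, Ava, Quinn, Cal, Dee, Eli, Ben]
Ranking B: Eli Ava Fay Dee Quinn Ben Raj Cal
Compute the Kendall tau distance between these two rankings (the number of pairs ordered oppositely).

Assign each item its position (1..8) in the first ordering, then rewrite the second ordering as that position sequence:
positions: Raj→1, Fay→2, Ava→3, Quinn→4, Cal→5, Dee→6, Eli→7, Ben→8
second ordering as positions: [7, 3, 2, 6, 4, 8, 1, 5]
Discordant pairs = inversions in this position sequence.
7: 3, 2, 6, 4, 1, 5 → 6
3: 2, 1 → 2
2: 1 → 1
6: 4, 1, 5 → 3
4: 1 → 1
8: 1, 5 → 2
1: 0
5: 0
Total: 6 + 2 + 1 + 3 + 1 + 2 + 0 + 0 = 15

There are 15 discordant pairs.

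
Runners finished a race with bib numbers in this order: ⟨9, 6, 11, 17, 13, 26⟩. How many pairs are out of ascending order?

There are 2 out-of-order pairs.

Inversion pairs (indices are 0-based):
(0,1): 9 > 6
(3,4): 17 > 13
That's 2 pairs.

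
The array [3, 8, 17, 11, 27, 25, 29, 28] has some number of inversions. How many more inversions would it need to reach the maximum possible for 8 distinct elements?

Maximum inversions for 8 distinct elements is C(8, 2) = 8·7/2 = 28.
Current inversions — for each element, count later smaller elements:
3: 0
8: 0
17: 1
11: 0
27: 1
25: 0
29: 1
28: 0
Current total: 0 + 0 + 1 + 0 + 1 + 0 + 1 + 0 = 3
Shortfall: 28 − 3 = 25

25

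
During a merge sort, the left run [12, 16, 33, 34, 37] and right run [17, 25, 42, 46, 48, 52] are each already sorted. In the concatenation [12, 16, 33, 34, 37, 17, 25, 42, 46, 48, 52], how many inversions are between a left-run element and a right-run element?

Take each right-half value and tally the left-half values above it:
r = 17: 33, 34, 37 → 3
r = 25: 33, 34, 37 → 3
r = 42: none → 0
r = 46: none → 0
r = 48: none → 0
r = 52: none → 0
Cross-inversions: 3 + 3 + 0 + 0 + 0 + 0 = 6

6 cross-inversions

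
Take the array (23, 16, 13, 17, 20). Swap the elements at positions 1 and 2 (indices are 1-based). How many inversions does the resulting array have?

4 inversions

Positions 1 and 2 hold 23 and 16; after swapping, the array is [16, 23, 13, 17, 20].
Sweep left to right; for each value list the smaller values that follow it:
16: 1
23: 3
13: 0
17: 0
20: 0
Sum: 1 + 3 + 0 + 0 + 0 = 4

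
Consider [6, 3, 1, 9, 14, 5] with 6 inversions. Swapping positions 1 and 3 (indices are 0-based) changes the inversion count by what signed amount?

+1

Positions 1 and 3 hold 3 and 9; after swapping, the array is [6, 9, 1, 3, 14, 5].
Element-by-element contributions:
6: 3
9: 3
1: 0
3: 0
14: 1
5: 0
Sum: 3 + 3 + 0 + 0 + 1 + 0 = 7
Change: 7 − 6 = +1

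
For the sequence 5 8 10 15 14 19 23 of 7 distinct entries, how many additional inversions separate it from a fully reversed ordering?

20

Maximum inversions for 7 distinct elements is C(7, 2) = 7·6/2 = 21.
Current inversions — for each element, count later smaller elements:
5: 0
8: 0
10: 0
15: 1
14: 0
19: 0
23: 0
Current total: 0 + 0 + 0 + 1 + 0 + 0 + 0 = 1
Shortfall: 21 − 1 = 20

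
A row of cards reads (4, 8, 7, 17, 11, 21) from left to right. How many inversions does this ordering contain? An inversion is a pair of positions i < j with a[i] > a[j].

Sweep left to right; for each value list the smaller values that follow it:
4 → none → 0
8 → 7 → 1
7 → none → 0
17 → 11 → 1
11 → none → 0
21 → none → 0
Sum: 0 + 1 + 0 + 1 + 0 + 0 = 2

2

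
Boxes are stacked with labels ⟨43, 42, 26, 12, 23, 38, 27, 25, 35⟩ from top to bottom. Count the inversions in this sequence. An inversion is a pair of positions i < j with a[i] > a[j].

Out-of-order pairs: 22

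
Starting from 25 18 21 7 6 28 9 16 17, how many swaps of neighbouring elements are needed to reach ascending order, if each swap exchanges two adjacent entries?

Minimum adjacent swaps = number of inversions (each swap of adjacent out-of-order elements removes one inversion and no swap can remove more).
Count inversions — for each element, later elements that are smaller:
25: 18, 21, 7, 6, 9, 16, 17 → 7
18: 7, 6, 9, 16, 17 → 5
21: 7, 6, 9, 16, 17 → 5
7: 6 → 1
6: none → 0
28: 9, 16, 17 → 3
9: none → 0
16: none → 0
17: none → 0
Total inversions: 7 + 5 + 5 + 1 + 0 + 3 + 0 + 0 + 0 = 21

Swaps: 21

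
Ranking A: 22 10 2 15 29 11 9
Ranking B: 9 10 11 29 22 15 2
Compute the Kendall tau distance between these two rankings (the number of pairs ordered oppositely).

15 discordant pairs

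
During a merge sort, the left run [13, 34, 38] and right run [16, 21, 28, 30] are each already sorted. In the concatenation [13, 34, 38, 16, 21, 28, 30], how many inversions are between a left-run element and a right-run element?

8

Count, for every r in R, how many entries of L exceed r:
r = 16: 34, 38 → 2
r = 21: 34, 38 → 2
r = 28: 34, 38 → 2
r = 30: 34, 38 → 2
Cross-inversions: 2 + 2 + 2 + 2 = 8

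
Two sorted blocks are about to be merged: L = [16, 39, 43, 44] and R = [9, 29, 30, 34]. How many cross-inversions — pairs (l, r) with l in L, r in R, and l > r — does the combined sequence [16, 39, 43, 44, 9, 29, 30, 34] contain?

Count, for every r in R, how many entries of L exceed r:
r = 9: 16, 39, 43, 44 → 4
r = 29: 39, 43, 44 → 3
r = 30: 39, 43, 44 → 3
r = 34: 39, 43, 44 → 3
Cross-inversions: 4 + 3 + 3 + 3 = 13

Cross-inversions: 13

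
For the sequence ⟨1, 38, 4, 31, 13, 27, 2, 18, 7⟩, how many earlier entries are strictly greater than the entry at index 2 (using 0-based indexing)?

1 such element

The element at index 2 is 4.
Elements before it: 1, 38
Those larger than 4: 38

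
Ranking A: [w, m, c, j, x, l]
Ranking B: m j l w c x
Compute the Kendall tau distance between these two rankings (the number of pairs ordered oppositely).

Assign each item its position (1..6) in the first ordering, then rewrite the second ordering as that position sequence:
positions: w→1, m→2, c→3, j→4, x→5, l→6
second ordering as positions: [2, 4, 6, 1, 3, 5]
Discordant pairs = inversions in this position sequence.
2: 1 → 1
4: 1, 3 → 2
6: 1, 3, 5 → 3
1: 0
3: 0
5: 0
Total: 1 + 2 + 3 + 0 + 0 + 0 = 6

6 discordant pairs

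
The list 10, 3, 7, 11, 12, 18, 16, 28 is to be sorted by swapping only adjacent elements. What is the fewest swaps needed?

3

The minimum number of adjacent swaps to sort an array equals its inversion count, since every such swap removes exactly one inversion.
Count inversions — for each element, later elements that are smaller:
10: 3, 7 → 2
3: none → 0
7: none → 0
11: none → 0
12: none → 0
18: 16 → 1
16: none → 0
28: none → 0
Total inversions: 2 + 0 + 0 + 0 + 0 + 1 + 0 + 0 = 3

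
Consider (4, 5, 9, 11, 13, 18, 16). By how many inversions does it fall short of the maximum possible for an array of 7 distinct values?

Maximum inversions for 7 distinct elements is C(7, 2) = 7·6/2 = 21.
Current inversions — for each element, count later smaller elements:
4: 0
5: 0
9: 0
11: 0
13: 0
18: 1
16: 0
Current total: 0 + 0 + 0 + 0 + 0 + 1 + 0 = 1
Shortfall: 21 − 1 = 20

20 inversions short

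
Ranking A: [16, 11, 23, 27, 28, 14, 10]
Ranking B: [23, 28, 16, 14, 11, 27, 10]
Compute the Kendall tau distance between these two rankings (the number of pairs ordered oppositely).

7

Assign each item its position (1..7) in the first ordering, then rewrite the second ordering as that position sequence:
positions: 16→1, 11→2, 23→3, 27→4, 28→5, 14→6, 10→7
second ordering as positions: [3, 5, 1, 6, 2, 4, 7]
Discordant pairs = inversions in this position sequence.
3: 1, 2 → 2
5: 1, 2, 4 → 3
1: 0
6: 2, 4 → 2
2: 0
4: 0
7: 0
Total: 2 + 3 + 0 + 2 + 0 + 0 + 0 = 7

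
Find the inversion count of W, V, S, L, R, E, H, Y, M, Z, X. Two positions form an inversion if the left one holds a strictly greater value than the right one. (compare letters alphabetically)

Sweep left to right; for each value list the smaller values that follow it:
W → V, S, L, R, E, H, M → 7
V → S, L, R, E, H, M → 6
S → L, R, E, H, M → 5
L → E, H → 2
R → E, H, M → 3
E → none → 0
H → none → 0
Y → M, X → 2
M → none → 0
Z → X → 1
X → none → 0
Sum: 7 + 6 + 5 + 2 + 3 + 0 + 0 + 2 + 0 + 1 + 0 = 26

26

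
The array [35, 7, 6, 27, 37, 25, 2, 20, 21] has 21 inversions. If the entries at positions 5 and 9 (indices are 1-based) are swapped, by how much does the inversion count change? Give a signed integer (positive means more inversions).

-3

Positions 5 and 9 hold 37 and 21; after swapping, the array is [35, 7, 6, 27, 21, 25, 2, 20, 37].
Element-by-element contributions:
35: 7
7: 2
6: 1
27: 4
21: 2
25: 2
2: 0
20: 0
37: 0
Sum: 7 + 2 + 1 + 4 + 2 + 2 + 0 + 0 + 0 = 18
Change: 18 − 21 = -3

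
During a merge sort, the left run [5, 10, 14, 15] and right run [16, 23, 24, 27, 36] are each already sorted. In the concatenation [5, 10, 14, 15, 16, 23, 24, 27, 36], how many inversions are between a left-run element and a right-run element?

For each element r of the right run, count left-run elements greater than r:
r = 16: none → 0
r = 23: none → 0
r = 24: none → 0
r = 27: none → 0
r = 36: none → 0
Cross-inversions: 0 + 0 + 0 + 0 + 0 = 0

Split inversions: 0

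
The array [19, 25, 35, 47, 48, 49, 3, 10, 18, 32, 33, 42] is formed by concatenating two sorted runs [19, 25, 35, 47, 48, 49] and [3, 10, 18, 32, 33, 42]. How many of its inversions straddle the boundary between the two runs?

29 split inversions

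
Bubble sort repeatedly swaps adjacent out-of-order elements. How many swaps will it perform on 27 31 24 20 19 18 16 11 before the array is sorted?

Minimum adjacent swaps = number of inversions (each swap of adjacent out-of-order elements removes one inversion and no swap can remove more).
Count inversions — for each element, later elements that are smaller:
27: 24, 20, 19, 18, 16, 11 → 6
31: 24, 20, 19, 18, 16, 11 → 6
24: 20, 19, 18, 16, 11 → 5
20: 19, 18, 16, 11 → 4
19: 18, 16, 11 → 3
18: 16, 11 → 2
16: 11 → 1
11: none → 0
Total inversions: 6 + 6 + 5 + 4 + 3 + 2 + 1 + 0 = 27

27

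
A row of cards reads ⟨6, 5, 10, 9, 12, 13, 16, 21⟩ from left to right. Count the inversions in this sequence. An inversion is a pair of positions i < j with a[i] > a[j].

Inversions: 2

For each element, count later entries that are smaller:
6: 1
5: 0
10: 1
9: 0
12: 0
13: 0
16: 0
21: 0
Sum: 1 + 0 + 1 + 0 + 0 + 0 + 0 + 0 = 2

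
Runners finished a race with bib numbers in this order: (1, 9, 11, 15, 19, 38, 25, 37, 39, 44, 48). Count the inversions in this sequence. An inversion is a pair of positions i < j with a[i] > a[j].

For each element, count later entries that are smaller:
1: 0
9: 0
11: 0
15: 0
19: 0
38: 2
25: 0
37: 0
39: 0
44: 0
48: 0
Sum: 0 + 0 + 0 + 0 + 0 + 2 + 0 + 0 + 0 + 0 + 0 = 2

2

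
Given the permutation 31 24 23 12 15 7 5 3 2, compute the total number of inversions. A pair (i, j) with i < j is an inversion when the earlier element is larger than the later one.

Sweep left to right; for each value list the smaller values that follow it:
31 → 24, 23, 12, 15, 7, 5, 3, 2 → 8
24 → 23, 12, 15, 7, 5, 3, 2 → 7
23 → 12, 15, 7, 5, 3, 2 → 6
12 → 7, 5, 3, 2 → 4
15 → 7, 5, 3, 2 → 4
7 → 5, 3, 2 → 3
5 → 3, 2 → 2
3 → 2 → 1
2 → none → 0
Sum: 8 + 7 + 6 + 4 + 4 + 3 + 2 + 1 + 0 = 35

There are 35 inversions.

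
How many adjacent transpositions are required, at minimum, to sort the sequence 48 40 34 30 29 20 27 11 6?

35

Minimum adjacent swaps = number of inversions (each swap of adjacent out-of-order elements removes one inversion and no swap can remove more).
Count inversions — for each element, later elements that are smaller:
48: 40, 34, 30, 29, 20, 27, 11, 6 → 8
40: 34, 30, 29, 20, 27, 11, 6 → 7
34: 30, 29, 20, 27, 11, 6 → 6
30: 29, 20, 27, 11, 6 → 5
29: 20, 27, 11, 6 → 4
20: 11, 6 → 2
27: 11, 6 → 2
11: 6 → 1
6: none → 0
Total inversions: 8 + 7 + 6 + 5 + 4 + 2 + 2 + 1 + 0 = 35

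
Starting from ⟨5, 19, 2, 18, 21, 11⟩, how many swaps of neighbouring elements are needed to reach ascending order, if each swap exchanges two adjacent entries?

6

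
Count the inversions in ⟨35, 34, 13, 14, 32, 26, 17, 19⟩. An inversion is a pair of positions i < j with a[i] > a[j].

18 inversions

Count, for each position, how many later elements it exceeds:
35: 7
34: 6
13: 0
14: 0
32: 3
26: 2
17: 0
19: 0
Sum: 7 + 6 + 0 + 0 + 3 + 2 + 0 + 0 = 18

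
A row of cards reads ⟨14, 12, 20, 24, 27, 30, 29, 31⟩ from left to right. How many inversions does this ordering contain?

Sweep left to right; for each value list the smaller values that follow it:
14: 1
12: 0
20: 0
24: 0
27: 0
30: 1
29: 0
31: 0
Sum: 1 + 0 + 0 + 0 + 0 + 1 + 0 + 0 = 2

Out-of-order pairs: 2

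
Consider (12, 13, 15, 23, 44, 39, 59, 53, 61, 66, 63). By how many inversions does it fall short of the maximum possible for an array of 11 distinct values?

Maximum inversions for 11 distinct elements is C(11, 2) = 11·10/2 = 55.
Current inversions — for each element, count later smaller elements:
12: 0
13: 0
15: 0
23: 0
44: 1
39: 0
59: 1
53: 0
61: 0
66: 1
63: 0
Current total: 0 + 0 + 0 + 0 + 1 + 0 + 1 + 0 + 0 + 1 + 0 = 3
Shortfall: 55 − 3 = 52

52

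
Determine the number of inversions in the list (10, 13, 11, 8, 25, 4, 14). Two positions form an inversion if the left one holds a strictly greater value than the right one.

10

Listing every pair i<j with a[i]>a[j] (using 1-based positions):
(1,4): 10 > 8
(1,6): 10 > 4
(2,3): 13 > 11
(2,4): 13 > 8
(2,6): 13 > 4
(3,4): 11 > 8
(3,6): 11 > 4
(4,6): 8 > 4
(5,6): 25 > 4
(5,7): 25 > 14
That's 10 pairs.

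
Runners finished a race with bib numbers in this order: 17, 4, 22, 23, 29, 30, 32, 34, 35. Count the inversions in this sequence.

1 inversion

Element-by-element contributions:
17: 1
4: 0
22: 0
23: 0
29: 0
30: 0
32: 0
34: 0
35: 0
Sum: 1 + 0 + 0 + 0 + 0 + 0 + 0 + 0 + 0 = 1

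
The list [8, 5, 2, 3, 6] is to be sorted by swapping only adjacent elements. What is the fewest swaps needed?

6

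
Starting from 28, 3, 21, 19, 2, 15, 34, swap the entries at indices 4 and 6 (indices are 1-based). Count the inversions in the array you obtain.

10

Positions 4 and 6 hold 19 and 15; after swapping, the array is [28, 3, 21, 15, 2, 19, 34].
Sweep left to right; for each value list the smaller values that follow it:
28: 5
3: 1
21: 3
15: 1
2: 0
19: 0
34: 0
Sum: 5 + 1 + 3 + 1 + 0 + 0 + 0 = 10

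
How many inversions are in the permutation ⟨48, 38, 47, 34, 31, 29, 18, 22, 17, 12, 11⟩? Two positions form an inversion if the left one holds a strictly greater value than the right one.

Sweep left to right; for each value list the smaller values that follow it:
48: 10
38: 8
47: 8
34: 7
31: 6
29: 5
18: 3
22: 3
17: 2
12: 1
11: 0
Sum: 10 + 8 + 8 + 7 + 6 + 5 + 3 + 3 + 2 + 1 + 0 = 53

53 out-of-order pairs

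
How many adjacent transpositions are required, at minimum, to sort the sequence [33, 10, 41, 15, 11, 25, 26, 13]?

15 adjacent swaps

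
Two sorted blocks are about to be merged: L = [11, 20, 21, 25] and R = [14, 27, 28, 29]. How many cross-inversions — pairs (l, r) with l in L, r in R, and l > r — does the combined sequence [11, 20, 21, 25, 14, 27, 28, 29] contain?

Count, for every r in R, how many entries of L exceed r:
r = 14: 20, 21, 25 → 3
r = 27: none → 0
r = 28: none → 0
r = 29: none → 0
Cross-inversions: 3 + 0 + 0 + 0 = 3

3 cross-inversions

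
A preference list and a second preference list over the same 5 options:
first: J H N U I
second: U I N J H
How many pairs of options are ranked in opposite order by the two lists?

Assign each item its position (1..5) in the first ordering, then rewrite the second ordering as that position sequence:
positions: J→1, H→2, N→3, U→4, I→5
second ordering as positions: [4, 5, 3, 1, 2]
Discordant pairs = inversions in this position sequence.
4: 3, 1, 2 → 3
5: 3, 1, 2 → 3
3: 1, 2 → 2
1: 0
2: 0
Total: 3 + 3 + 2 + 0 + 0 = 8

8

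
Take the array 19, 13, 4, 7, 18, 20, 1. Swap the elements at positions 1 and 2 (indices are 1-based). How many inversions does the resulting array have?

There are 11 inversions.

Positions 1 and 2 hold 19 and 13; after swapping, the array is [13, 19, 4, 7, 18, 20, 1].
For each element, count later entries that are smaller:
13 → 4, 7, 1 → 3
19 → 4, 7, 18, 1 → 4
4 → 1 → 1
7 → 1 → 1
18 → 1 → 1
20 → 1 → 1
1 → none → 0
Sum: 3 + 4 + 1 + 1 + 1 + 1 + 0 = 11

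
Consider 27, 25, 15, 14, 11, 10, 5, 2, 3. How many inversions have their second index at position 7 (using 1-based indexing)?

The element at index 7 is 5.
Elements before it: 27, 25, 15, 14, 11, 10
Those larger than 5: 27, 25, 15, 14, 11, 10

6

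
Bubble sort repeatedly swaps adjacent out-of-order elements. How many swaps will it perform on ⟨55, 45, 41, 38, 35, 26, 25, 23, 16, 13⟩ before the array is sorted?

45 adjacent swaps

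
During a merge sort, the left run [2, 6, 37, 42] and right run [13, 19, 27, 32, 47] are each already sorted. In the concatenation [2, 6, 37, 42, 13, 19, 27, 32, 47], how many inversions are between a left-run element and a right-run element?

Count, for every r in R, how many entries of L exceed r:
r = 13: 37, 42 → 2
r = 19: 37, 42 → 2
r = 27: 37, 42 → 2
r = 32: 37, 42 → 2
r = 47: none → 0
Cross-inversions: 2 + 2 + 2 + 2 + 0 = 8

8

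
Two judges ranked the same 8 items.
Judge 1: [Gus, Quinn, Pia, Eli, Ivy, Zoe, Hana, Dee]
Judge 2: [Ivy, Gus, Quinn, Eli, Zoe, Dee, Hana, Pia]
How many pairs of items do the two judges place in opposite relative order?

Assign each item its position (1..8) in the first ordering, then rewrite the second ordering as that position sequence:
positions: Gus→1, Quinn→2, Pia→3, Eli→4, Ivy→5, Zoe→6, Hana→7, Dee→8
second ordering as positions: [5, 1, 2, 4, 6, 8, 7, 3]
Discordant pairs = inversions in this position sequence.
5: 1, 2, 4, 3 → 4
1: 0
2: 0
4: 3 → 1
6: 3 → 1
8: 7, 3 → 2
7: 3 → 1
3: 0
Total: 4 + 0 + 0 + 1 + 1 + 2 + 1 + 0 = 9

9 discordant pairs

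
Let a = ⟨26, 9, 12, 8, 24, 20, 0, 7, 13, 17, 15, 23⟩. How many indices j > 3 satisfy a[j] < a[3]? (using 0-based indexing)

2 such elements

The element at index 3 is 8.
Elements after it: 24, 20, 0, 7, 13, 17, 15, 23
Those smaller than 8: 0, 7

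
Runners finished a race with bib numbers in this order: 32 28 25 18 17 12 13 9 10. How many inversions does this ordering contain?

For each element, count later entries that are smaller:
32: 8
28: 7
25: 6
18: 5
17: 4
12: 2
13: 2
9: 0
10: 0
Sum: 8 + 7 + 6 + 5 + 4 + 2 + 2 + 0 + 0 = 34

34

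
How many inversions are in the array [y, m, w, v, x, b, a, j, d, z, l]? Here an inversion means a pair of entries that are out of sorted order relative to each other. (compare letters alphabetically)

Count, for each position, how many later elements it exceeds:
y → m, w, v, x, b, a, j, d, l → 9
m → b, a, j, d, l → 5
w → v, b, a, j, d, l → 6
v → b, a, j, d, l → 5
x → b, a, j, d, l → 5
b → a → 1
a → none → 0
j → d → 1
d → none → 0
z → l → 1
l → none → 0
Sum: 9 + 5 + 6 + 5 + 5 + 1 + 0 + 1 + 0 + 1 + 0 = 33

33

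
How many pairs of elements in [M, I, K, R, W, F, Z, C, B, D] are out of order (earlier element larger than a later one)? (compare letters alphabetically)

Count, for each position, how many later elements it exceeds:
M: 6
I: 4
K: 4
R: 4
W: 4
F: 3
Z: 3
C: 1
B: 0
D: 0
Sum: 6 + 4 + 4 + 4 + 4 + 3 + 3 + 1 + 0 + 0 = 29

29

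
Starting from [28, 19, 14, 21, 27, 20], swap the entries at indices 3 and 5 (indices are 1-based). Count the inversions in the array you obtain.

There are 11 inversions.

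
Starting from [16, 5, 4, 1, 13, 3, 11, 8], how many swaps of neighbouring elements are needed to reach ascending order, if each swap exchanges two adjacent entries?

Each adjacent swap fixes exactly one inversion, so the minimum swap count equals the number of inversions.
Count inversions — for each element, later elements that are smaller:
16: 5, 4, 1, 13, 3, 11, 8 → 7
5: 4, 1, 3 → 3
4: 1, 3 → 2
1: none → 0
13: 3, 11, 8 → 3
3: none → 0
11: 8 → 1
8: none → 0
Total inversions: 7 + 3 + 2 + 0 + 3 + 0 + 1 + 0 = 16

There are 16 swaps.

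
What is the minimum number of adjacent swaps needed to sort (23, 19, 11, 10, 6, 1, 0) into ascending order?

Each adjacent swap fixes exactly one inversion, so the minimum swap count equals the number of inversions.
Count inversions — for each element, later elements that are smaller:
23: 19, 11, 10, 6, 1, 0 → 6
19: 11, 10, 6, 1, 0 → 5
11: 10, 6, 1, 0 → 4
10: 6, 1, 0 → 3
6: 1, 0 → 2
1: 0 → 1
0: none → 0
Total inversions: 6 + 5 + 4 + 3 + 2 + 1 + 0 = 21

21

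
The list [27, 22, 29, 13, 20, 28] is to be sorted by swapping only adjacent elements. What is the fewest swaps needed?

8 swaps

Each adjacent swap fixes exactly one inversion, so the minimum swap count equals the number of inversions.
Count inversions — for each element, later elements that are smaller:
27: 22, 13, 20 → 3
22: 13, 20 → 2
29: 13, 20, 28 → 3
13: none → 0
20: none → 0
28: none → 0
Total inversions: 3 + 2 + 3 + 0 + 0 + 0 = 8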